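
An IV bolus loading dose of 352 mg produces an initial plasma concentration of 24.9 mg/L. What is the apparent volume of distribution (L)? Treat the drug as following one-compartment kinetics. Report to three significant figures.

14.1 L

Immediately after an IV bolus, C₀ = Dose / Vd, so Vd = Dose / C₀.
Vd = 352 / 24.9 = 14.14 L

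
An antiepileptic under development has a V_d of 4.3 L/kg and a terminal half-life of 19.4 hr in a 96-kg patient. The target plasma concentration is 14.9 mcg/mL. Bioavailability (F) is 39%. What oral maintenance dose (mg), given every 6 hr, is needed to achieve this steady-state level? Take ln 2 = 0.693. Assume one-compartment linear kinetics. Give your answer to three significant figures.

3380 mg

Vd(total) = 96 kg × 4.3 L/kg = 412.8 L
CL = ln 2 · Vd / t½ = 0.693 × 412.8 / 19.4 = 14.75 L/h
D = CL × Css × τ / F = 14.75 × 14.9 × 6 / 0.39 = 3381 mg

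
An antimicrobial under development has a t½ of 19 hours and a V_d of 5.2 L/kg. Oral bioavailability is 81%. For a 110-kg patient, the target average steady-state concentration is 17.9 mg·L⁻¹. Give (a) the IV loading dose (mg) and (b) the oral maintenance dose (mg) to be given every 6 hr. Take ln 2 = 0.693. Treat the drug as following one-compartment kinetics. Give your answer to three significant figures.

Vd(total) = 110 kg × 5.2 L/kg = 572.0 L
LD = Vd × C = 572.0 × 17.9 = 10240 mg
CL = 0.693 × Vd / t½ = 0.693 × 572.0 / 19 = 20.86 L/h
D = CL × Css × τ / F = 20.86 × 17.9 × 6 / 0.81 = 2766 mg

(a) 10200 mg; (b) 2770 mg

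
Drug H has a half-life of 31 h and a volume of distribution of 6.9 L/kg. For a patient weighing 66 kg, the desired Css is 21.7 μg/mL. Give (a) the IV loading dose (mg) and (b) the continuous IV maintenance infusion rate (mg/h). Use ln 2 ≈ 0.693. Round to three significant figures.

Vd = 6.9 L/kg × 66 kg = 455.4 L
LD = Vd × C = 455.4 × 21.7 = 9882 mg
CL = 0.693 × Vd / t½ = 0.693 × 455.4 / 31 = 10.18 L/h
Infusion rate = CL × Css = 10.18 × 21.7 = 220.9 mg/h

(a) 9880 mg; (b) 221 mg/h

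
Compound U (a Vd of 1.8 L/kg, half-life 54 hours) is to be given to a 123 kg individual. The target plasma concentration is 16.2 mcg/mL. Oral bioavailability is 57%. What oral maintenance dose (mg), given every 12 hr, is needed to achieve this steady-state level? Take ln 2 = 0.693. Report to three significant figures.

Vd = 1.8 L/kg × 123 kg = 221.4 L
k = 0.693/54 = 0.01283 h⁻¹, so CL = k·Vd = 0.01283 × 221.4 = 2.841 L/h
D = CL × Css × τ / F = 2.841 × 16.2 × 12 / 0.57 = 968.9 mg

969 mg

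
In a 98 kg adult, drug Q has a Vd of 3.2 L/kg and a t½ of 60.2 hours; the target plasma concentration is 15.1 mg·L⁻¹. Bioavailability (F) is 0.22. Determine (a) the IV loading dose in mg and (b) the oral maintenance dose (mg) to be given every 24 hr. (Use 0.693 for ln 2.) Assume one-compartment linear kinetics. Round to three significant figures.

(a) 4740 mg; (b) 5950 mg

Total Vd = 3.2 × 98 = 313.6 L
LD = Vd × C = 313.6 × 15.1 = 4735 mg
CL = 0.693 × Vd / t½ = 0.693 × 313.6 / 60.2 = 3.610 L/h
D = CL × Css × τ / F = 3.610 × 15.1 × 24 / 0.22 = 5947 mg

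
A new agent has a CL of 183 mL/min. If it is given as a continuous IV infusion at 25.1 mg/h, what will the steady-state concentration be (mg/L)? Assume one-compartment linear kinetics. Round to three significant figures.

CL = 183 mL/min × 60/1000 = 10.98 L/h
Css = rate / CL = 25.1 / 10.98 = 2.286 mg/L

2.29 mg/L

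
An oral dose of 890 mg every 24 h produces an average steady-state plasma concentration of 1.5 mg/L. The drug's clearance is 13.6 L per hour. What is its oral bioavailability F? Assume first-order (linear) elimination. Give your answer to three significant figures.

F·D/τ = CL·Css at steady state → F = CL·Css·τ / D.
F = 13.6 × 1.5 × 24 / 890 = 0.550

0.550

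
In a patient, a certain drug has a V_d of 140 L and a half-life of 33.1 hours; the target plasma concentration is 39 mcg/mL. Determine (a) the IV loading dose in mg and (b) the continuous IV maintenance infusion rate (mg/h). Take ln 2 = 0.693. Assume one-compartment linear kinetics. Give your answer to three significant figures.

(a) 5460 mg; (b) 114 mg/h

LD = Vd × C = 140.0 × 39 = 5460 mg
CL = 0.693 × Vd / t½ = 0.693 × 140.0 / 33.1 = 2.931 L/h
Infusion rate = CL × Css = 2.931 × 39 = 114.3 mg/h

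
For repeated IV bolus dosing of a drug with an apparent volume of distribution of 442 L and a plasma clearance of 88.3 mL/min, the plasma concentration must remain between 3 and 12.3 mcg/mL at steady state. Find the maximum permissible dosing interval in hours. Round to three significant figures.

118 h

CL = 88.3 mL/min = 88.3 × 0.06 = 5.298 L/h
k = CL / Vd = 5.298 / 442.0 = 0.01199 h⁻¹
Between IV bolus doses, concentration decays as C = C₀·e^(−kτ), so C_peak/C_trough = e^(kτ).
τ_max = ln(C_peak/C_trough) / k = ln(12.3/3) / 0.01199 = 1.411 / 0.01199 = 117.7 h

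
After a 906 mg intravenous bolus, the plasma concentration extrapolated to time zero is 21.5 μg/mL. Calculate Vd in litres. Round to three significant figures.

Immediately after an IV bolus, C₀ = Dose / Vd, so Vd = Dose / C₀.
Vd = 906 / 21.5 = 42.14 L

42.1 L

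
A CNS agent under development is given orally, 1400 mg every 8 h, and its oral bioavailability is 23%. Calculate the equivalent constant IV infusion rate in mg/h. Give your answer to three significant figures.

Equivalent systemic input: infusion rate = F·D/τ.
Rate = 0.23 × 1400 / 8 = 40.25 mg/h

40.3 mg/h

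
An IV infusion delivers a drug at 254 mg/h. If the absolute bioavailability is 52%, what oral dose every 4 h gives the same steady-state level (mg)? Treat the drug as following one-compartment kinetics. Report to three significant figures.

1950 mg

To maintain the same Css, the systemic dosing rate must be unchanged: F·D/τ = infusion rate.
D = rate × τ / F = 254 × 4 / 0.52 = 1954 mg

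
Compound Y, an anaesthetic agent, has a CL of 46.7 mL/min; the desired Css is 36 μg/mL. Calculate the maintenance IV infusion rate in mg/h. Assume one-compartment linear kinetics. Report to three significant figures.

CL = 46.7 mL/min = 46.7 × 0.06 = 2.802 L/h
At steady state, infusion rate equals elimination rate: rate in = CL × Css.
Rate = CL × Css = 2.802 × 36 = 100.9 mg/h

101 mg/h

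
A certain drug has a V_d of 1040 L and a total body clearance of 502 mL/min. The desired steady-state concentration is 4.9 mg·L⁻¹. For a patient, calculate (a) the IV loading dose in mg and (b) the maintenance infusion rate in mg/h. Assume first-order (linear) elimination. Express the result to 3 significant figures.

Loading dose = Vd × C = 1040 × 4.9 = 5096 mg
CL = 502 mL/min × 60/1000 = 30.12 L/h
Infusion rate = 30.12 L/h × 4.9 mg/L = 147.6 mg/h

(a) 5100 mg; (b) 148 mg/h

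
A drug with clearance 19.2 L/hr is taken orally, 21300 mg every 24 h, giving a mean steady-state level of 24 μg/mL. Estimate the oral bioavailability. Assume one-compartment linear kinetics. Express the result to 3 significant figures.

F·D/τ = CL·Css at steady state → F = CL·Css·τ / D.
F = 19.2 × 24 × 24 / 21300 = 0.519

0.519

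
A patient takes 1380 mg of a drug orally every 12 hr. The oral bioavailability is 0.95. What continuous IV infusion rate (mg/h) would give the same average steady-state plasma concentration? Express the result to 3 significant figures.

Equivalent systemic input: infusion rate = F·D/τ.
Rate = 0.95 × 1380 / 12 = 109.3 mg/h

109 mg/h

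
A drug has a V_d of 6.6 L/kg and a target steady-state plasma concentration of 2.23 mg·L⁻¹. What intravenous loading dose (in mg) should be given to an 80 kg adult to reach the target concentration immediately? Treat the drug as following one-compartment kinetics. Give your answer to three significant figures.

1180 mg

Total Vd = 6.6 × 80 = 528.0 L
LD = Vd × C = 528.0 × 2.230 = 1177 mg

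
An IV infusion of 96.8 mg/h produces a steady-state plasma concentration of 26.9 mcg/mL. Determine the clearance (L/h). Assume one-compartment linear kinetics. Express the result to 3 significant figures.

At steady state, infusion rate = CL × Css, so CL = rate / Css.
CL = 96.8 / 26.9 = 3.599 L/h

3.60 L/h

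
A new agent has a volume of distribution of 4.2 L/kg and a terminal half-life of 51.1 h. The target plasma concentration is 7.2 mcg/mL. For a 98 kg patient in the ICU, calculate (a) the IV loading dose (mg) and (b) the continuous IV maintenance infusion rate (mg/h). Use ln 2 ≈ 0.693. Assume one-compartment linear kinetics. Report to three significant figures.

(a) 2960 mg; (b) 40.2 mg/h

Total Vd = 4.2 × 98 = 411.6 L
LD = Vd × C = 411.6 × 7.2 = 2964 mg
CL = 0.693 × Vd / t½ = 0.693 × 411.6 / 51.1 = 5.582 L/h
Infusion rate = CL × Css = 5.582 × 7.2 = 40.19 mg/h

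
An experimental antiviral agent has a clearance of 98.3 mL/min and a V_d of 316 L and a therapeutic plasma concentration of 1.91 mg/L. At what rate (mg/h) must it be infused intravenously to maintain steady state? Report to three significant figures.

11.3 mg/h

Convert clearance: 98.3 mL/min × 60 min/h ÷ 1000 mL/L = 5.898 L/h
Rate = CL × Css = 5.898 × 1.91 = 11.27 mg/h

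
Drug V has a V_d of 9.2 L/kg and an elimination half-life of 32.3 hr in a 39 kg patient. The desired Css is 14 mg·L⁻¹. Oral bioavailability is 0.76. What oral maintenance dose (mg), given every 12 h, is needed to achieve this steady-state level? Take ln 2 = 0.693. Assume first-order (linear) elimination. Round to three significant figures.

1700 mg

Vd = 9.2 L/kg × 39 kg = 358.8 L
CL = 0.693 × Vd / t½ = 0.693 × 358.8 / 32.3 = 7.698 L/h
D = CL × Css × τ / F = 7.698 × 14 × 12 / 0.76 = 1702 mg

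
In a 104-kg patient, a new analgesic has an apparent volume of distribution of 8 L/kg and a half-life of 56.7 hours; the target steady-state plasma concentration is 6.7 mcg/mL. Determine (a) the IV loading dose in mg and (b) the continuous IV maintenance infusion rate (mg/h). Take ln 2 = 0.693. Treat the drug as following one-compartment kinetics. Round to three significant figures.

Total Vd = 8 × 104 = 832.0 L
LD = Vd × C = 832.0 × 6.7 = 5574 mg
CL = 0.693 × Vd / t½ = 0.693 × 832.0 / 56.7 = 10.17 L/h
Infusion rate = CL × Css = 10.17 × 6.7 = 68.14 mg/h

(a) 5570 mg; (b) 68.1 mg/h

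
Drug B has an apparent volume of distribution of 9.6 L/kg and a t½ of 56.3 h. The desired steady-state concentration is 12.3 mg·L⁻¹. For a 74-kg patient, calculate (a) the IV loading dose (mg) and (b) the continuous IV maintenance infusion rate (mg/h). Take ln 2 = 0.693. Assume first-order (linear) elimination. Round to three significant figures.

(a) 8740 mg; (b) 108 mg/h

Vd(total) = 74 kg × 9.6 L/kg = 710.4 L
LD = Vd × C = 710.4 × 12.3 = 8738 mg
CL = 0.693 × Vd / t½ = 0.693 × 710.4 / 56.3 = 8.744 L/h
Infusion rate = CL × Css = 8.744 × 12.3 = 107.6 mg/h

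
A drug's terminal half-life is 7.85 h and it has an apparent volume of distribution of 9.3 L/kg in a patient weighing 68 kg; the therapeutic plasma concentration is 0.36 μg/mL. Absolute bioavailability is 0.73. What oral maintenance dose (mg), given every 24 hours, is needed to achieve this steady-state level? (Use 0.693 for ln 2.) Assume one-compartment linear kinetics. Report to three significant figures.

Vd = 9.3 L/kg × 68 kg = 632.4 L
CL = ln 2 · Vd / t½ = 0.693 × 632.4 / 7.85 = 55.83 L/h
D = CL × Css × τ / F = 55.83 × 0.36 × 24 / 0.73 = 660.8 mg

661 mg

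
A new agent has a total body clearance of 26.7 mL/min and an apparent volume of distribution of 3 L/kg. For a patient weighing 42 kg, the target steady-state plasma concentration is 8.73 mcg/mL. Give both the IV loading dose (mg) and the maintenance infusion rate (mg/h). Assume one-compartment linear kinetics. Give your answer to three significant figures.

Total Vd = 3 × 42 = 126.0 L
Loading dose = Vd × C = 126.0 × 8.73 = 1100 mg
CL = 26.7 mL/min = 26.7 × 0.06 = 1.602 L/h
Infusion rate = 1.602 L/h × 8.73 mg/L = 13.99 mg/h

(a) 1100 mg; (b) 14.0 mg/h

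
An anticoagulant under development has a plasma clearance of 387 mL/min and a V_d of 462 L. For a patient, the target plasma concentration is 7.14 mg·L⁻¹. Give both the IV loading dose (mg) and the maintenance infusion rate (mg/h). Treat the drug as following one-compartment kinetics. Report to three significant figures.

(a) 3300 mg; (b) 166 mg/h

Loading dose = Vd × C = 462.0 × 7.14 = 3299 mg
CL = 387 mL/min = 387 × 0.06 = 23.22 L/h
Maintenance infusion rate = CL × Css = 23.22 × 7.14 = 165.8 mg/h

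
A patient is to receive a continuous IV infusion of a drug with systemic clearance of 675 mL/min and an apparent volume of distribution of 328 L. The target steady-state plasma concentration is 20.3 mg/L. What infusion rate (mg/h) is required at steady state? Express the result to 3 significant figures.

CL = 675 mL/min = 675 × 0.06 = 40.50 L/h
Infusion rate = CL · Css = 40.50 L/h × 20.3 mg/L = 822.2 mg/h

822 mg/h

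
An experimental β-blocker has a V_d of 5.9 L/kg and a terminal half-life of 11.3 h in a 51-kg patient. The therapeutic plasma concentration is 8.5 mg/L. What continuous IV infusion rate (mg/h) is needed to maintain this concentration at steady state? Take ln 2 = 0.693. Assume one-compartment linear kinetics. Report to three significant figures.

Total Vd = 5.9 × 51 = 300.9 L
CL = ln 2 · Vd / t½ = 0.693 × 300.9 / 11.3 = 18.45 L/h
Infusion rate = CL × Css = 18.45 × 8.5 = 156.8 mg/h

157 mg/h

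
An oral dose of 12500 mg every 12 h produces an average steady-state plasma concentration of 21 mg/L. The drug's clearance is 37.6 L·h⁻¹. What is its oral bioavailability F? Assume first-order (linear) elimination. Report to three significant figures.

F·D/τ = CL·Css at steady state → F = CL·Css·τ / D.
F = 37.6 × 21 × 12 / 12500 = 0.758

0.758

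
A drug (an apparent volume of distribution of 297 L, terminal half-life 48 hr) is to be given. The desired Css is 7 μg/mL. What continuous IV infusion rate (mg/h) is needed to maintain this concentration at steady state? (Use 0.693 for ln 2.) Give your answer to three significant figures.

30.0 mg/h

k = 0.693/48 = 0.01444 h⁻¹, so CL = k·Vd = 0.01444 × 297.0 = 4.289 L/h
Infusion rate = CL × Css = 4.289 × 7 = 30.02 mg/h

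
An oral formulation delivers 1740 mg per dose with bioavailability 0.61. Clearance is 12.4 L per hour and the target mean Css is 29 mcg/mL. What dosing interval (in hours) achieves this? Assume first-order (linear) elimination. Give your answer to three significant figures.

2.95 h

F·D/τ = CL·Css → τ = F·D / (CL·Css).
τ = 0.61 × 1740 / (12.4 × 29) = 2.952 h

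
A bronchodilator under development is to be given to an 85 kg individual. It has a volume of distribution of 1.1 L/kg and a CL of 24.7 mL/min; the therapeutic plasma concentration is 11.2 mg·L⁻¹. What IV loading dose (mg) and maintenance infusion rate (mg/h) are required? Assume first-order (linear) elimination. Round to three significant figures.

(a) 1050 mg; (b) 16.6 mg/h

Vd(total) = 85 kg × 1.1 L/kg = 93.50 L
Loading: fill Vd to C_target → 93.50 L × 11.2 mg/L = 1047 mg
Convert clearance: 24.7 mL/min × 60 min/h ÷ 1000 mL/L = 1.482 L/h
Maintenance infusion rate = CL × Css = 1.482 × 11.2 = 16.60 mg/h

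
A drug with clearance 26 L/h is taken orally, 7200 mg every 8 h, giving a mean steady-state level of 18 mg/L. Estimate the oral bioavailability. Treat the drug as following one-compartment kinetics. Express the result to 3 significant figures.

F·D/τ = CL·Css at steady state → F = CL·Css·τ / D.
F = 26 × 18 × 8 / 7200 = 0.520

0.520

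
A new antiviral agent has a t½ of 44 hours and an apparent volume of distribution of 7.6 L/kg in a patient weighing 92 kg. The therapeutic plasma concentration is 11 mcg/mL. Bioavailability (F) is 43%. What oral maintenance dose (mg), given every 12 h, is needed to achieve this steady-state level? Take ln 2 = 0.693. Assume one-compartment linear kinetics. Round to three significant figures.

3380 mg

Vd(total) = 92 kg × 7.6 L/kg = 699.2 L
k = 0.693/44 = 0.01575 h⁻¹, so CL = k·Vd = 0.01575 × 699.2 = 11.01 L/h
D = CL × Css × τ / F = 11.01 × 11 × 12 / 0.43 = 3380 mg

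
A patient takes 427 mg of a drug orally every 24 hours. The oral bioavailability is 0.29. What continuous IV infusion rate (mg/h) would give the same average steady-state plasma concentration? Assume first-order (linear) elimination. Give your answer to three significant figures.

5.16 mg/h

Equivalent systemic input: infusion rate = F·D/τ.
Rate = 0.29 × 427 / 24 = 5.160 mg/h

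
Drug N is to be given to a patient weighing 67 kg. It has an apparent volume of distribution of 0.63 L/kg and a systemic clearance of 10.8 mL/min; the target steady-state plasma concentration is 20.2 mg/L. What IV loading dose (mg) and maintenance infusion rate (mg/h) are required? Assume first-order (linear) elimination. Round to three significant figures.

Total Vd = 0.63 × 67 = 42.21 L
Loading dose = Vd × C = 42.21 × 20.2 = 852.6 mg
CL = 10.8 mL/min = 10.8 × 0.06 = 0.6480 L/h
Infusion rate = 0.6480 L/h × 20.2 mg/L = 13.09 mg/h

(a) 853 mg; (b) 13.1 mg/h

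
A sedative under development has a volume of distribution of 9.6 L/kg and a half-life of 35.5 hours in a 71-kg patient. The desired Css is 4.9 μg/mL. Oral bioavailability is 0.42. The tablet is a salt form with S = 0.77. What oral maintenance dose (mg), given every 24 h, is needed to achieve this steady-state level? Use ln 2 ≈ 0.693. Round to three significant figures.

4840 mg

Vd = 9.6 L/kg × 71 kg = 681.6 L
CL = 0.693 × Vd / t½ = 0.693 × 681.6 / 35.5 = 13.31 L/h
D = CL × Css × τ / F / S = 13.31 × 4.9 × 24 / 0.42 / 0.77 = 4840 mg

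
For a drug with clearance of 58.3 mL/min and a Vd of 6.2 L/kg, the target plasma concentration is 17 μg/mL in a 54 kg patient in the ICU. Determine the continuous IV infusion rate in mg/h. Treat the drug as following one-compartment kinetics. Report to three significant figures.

Convert clearance: 58.3 mL/min × 60 min/h ÷ 1000 mL/L = 3.498 L/h
R₀ = 3.498 × 17 = 59.47 mg/h

59.5 mg/h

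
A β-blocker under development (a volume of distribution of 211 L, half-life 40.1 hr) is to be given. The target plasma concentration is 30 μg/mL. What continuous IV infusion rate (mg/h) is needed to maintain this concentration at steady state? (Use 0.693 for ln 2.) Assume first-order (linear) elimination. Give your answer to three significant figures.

CL = ln 2 · Vd / t½ = 0.693 × 211.0 / 40.1 = 3.646 L/h
Infusion rate = CL × Css = 3.646 × 30 = 109.4 mg/h

109 mg/h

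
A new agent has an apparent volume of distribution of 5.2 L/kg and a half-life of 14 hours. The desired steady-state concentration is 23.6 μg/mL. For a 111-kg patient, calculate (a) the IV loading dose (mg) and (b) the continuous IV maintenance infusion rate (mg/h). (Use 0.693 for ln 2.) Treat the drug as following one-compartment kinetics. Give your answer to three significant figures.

Total Vd = 5.2 × 111 = 577.2 L
LD = Vd × C = 577.2 × 23.6 = 13620 mg
CL = 0.693 × Vd / t½ = 0.693 × 577.2 / 14 = 28.57 L/h
Infusion rate = CL × Css = 28.57 × 23.6 = 674.3 mg/h

(a) 13600 mg; (b) 674 mg/h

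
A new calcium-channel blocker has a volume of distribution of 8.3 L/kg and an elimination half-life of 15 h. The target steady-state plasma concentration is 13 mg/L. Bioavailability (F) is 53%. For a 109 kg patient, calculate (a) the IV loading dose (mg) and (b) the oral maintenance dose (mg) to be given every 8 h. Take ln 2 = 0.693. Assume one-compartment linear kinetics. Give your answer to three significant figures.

(a) 11800 mg; (b) 8200 mg

Vd = 8.3 L/kg × 109 kg = 904.7 L
LD = Vd × C = 904.7 × 13 = 11760 mg
CL = 0.693 × Vd / t½ = 0.693 × 904.7 / 15 = 41.80 L/h
D = CL × Css × τ / F = 41.80 × 13 × 8 / 0.53 = 8202 mg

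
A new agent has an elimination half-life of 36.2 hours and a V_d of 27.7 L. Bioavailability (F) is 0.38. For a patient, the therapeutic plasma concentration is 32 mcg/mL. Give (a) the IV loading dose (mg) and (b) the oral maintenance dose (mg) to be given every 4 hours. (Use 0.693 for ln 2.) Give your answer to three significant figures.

LD = Vd × C = 27.70 × 32 = 886.4 mg
CL = 0.693 × Vd / t½ = 0.693 × 27.70 / 36.2 = 0.5303 L/h
D = CL × Css × τ / F = 0.5303 × 32 × 4 / 0.38 = 178.6 mg

(a) 886 mg; (b) 179 mg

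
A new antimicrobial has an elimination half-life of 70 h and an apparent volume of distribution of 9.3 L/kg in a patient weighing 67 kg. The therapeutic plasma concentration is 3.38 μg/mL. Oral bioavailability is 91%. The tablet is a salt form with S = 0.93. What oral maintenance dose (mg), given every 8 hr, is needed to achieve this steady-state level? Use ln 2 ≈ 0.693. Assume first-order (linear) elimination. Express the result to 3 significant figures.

Vd(total) = 67 kg × 9.3 L/kg = 623.1 L
CL = ln 2 · Vd / t½ = 0.693 × 623.1 / 70 = 6.169 L/h
D = CL × Css × τ / F / S = 6.169 × 3.38 × 8 / 0.91 / 0.93 = 197.1 mg

197 mg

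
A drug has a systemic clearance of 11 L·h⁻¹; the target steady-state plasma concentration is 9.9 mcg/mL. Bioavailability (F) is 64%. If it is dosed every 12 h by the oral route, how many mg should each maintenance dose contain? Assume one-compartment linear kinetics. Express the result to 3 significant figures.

At steady state, dose per interval replaces the amount cleared in that interval: F·D/τ = CL·Css.
D = CL × Css × τ / F = 11.00 × 9.9 × 12 / 0.64 = 2042 mg

2040 mg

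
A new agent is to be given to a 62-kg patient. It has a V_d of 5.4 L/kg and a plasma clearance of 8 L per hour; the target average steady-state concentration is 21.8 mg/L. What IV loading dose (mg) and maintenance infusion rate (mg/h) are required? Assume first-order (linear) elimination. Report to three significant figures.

(a) 7300 mg; (b) 174 mg/h

Total Vd = 5.4 × 62 = 334.8 L
Loading: fill Vd to C_target → 334.8 L × 21.8 mg/L = 7299 mg
Infusion rate = 8.000 L/h × 21.8 mg/L = 174.4 mg/h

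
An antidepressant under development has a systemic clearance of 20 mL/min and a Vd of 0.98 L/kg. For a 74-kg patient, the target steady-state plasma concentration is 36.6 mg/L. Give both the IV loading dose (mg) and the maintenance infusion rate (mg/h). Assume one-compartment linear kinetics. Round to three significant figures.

(a) 2650 mg; (b) 43.9 mg/h

Total Vd = 0.98 × 74 = 72.52 L
Loading dose = Vd × C = 72.52 × 36.6 = 2654 mg
CL = 20 mL/min × 60/1000 = 1.200 L/h
Infusion rate = 1.200 L/h × 36.6 mg/L = 43.92 mg/h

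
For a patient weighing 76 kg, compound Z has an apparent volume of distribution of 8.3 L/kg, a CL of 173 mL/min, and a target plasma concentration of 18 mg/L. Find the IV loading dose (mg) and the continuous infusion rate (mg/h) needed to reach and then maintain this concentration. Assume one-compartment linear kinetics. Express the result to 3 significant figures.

Vd(total) = 76 kg × 8.3 L/kg = 630.8 L
Loading: fill Vd to C_target → 630.8 L × 18 mg/L = 11350 mg
CL = 173 mL/min = 173 × 0.06 = 10.38 L/h
Maintenance infusion rate = CL × Css = 10.38 × 18 = 186.8 mg/h

(a) 11400 mg; (b) 187 mg/h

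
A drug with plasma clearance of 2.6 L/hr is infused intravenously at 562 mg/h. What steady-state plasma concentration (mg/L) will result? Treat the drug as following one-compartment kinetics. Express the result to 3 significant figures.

Css = rate / CL = 562 / 2.600 = 216.2 mg/L

216 mg/L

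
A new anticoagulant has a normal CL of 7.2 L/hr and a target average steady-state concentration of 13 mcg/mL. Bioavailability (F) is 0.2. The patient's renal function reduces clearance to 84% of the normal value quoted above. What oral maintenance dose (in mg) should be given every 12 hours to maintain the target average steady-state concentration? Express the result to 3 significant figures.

Patient clearance = 0.84 × 7.200 = 6.048 L/h
D = CL × Css × τ / F = 6.048 × 13 × 12 / 0.2 = 4717 mg

4720 mg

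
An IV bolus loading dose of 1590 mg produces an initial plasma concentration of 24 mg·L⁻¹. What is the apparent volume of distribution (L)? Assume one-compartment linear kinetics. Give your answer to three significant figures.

66.3 L

Immediately after an IV bolus, C₀ = Dose / Vd, so Vd = Dose / C₀.
Vd = 1590 / 24 = 66.25 L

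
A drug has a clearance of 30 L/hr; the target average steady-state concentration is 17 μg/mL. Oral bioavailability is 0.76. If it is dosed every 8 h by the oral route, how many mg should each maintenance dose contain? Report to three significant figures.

D = CL × Css × τ / F = 30.00 × 17 × 8 / 0.76 = 5368 mg

5370 mg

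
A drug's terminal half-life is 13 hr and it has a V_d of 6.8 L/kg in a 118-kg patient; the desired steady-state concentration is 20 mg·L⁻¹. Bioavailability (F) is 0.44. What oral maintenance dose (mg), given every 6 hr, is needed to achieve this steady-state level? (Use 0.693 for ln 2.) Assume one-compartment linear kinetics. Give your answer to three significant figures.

Total Vd = 6.8 × 118 = 802.4 L
CL = ln 2 · Vd / t½ = 0.693 × 802.4 / 13 = 42.77 L/h
D = CL × Css × τ / F = 42.77 × 20 × 6 / 0.44 = 11660 mg

11700 mg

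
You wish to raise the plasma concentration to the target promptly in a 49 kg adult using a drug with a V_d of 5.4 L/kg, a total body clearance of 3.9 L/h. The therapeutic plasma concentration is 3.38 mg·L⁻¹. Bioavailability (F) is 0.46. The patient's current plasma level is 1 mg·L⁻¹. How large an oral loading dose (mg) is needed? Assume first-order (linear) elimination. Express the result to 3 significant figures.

1370 mg

Vd(total) = 49 kg × 5.4 L/kg = 264.6 L
Concentration deficit ΔC = 3.38 − 1 = 2.380 mg/L
LD = Vd × ΔC / F = 264.6 × 2.380 / 0.46 = 1369 mg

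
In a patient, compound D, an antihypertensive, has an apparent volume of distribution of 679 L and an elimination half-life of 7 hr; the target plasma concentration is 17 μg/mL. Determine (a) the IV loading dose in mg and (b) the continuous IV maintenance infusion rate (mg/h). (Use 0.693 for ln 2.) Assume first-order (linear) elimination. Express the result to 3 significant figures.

(a) 11500 mg; (b) 1140 mg/h

LD = Vd × C = 679.0 × 17 = 11540 mg
CL = 0.693 × Vd / t½ = 0.693 × 679.0 / 7 = 67.22 L/h
Infusion rate = CL × Css = 67.22 × 17 = 1143 mg/h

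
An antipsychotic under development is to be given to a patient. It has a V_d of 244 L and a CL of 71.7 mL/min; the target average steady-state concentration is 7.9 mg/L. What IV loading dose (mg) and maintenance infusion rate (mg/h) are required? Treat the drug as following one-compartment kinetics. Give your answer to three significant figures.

(a) 1930 mg; (b) 34.0 mg/h

Loading: fill Vd to C_target → 244.0 L × 7.9 mg/L = 1928 mg
CL = 71.7 mL/min × 60/1000 = 4.302 L/h
Maintenance infusion rate = CL × Css = 4.302 × 7.9 = 33.99 mg/h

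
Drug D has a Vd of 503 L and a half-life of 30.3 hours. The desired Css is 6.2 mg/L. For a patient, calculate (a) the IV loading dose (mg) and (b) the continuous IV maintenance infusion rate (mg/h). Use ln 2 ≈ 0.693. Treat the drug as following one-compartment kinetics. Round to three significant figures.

LD = Vd × C = 503.0 × 6.2 = 3119 mg
CL = 0.693 × Vd / t½ = 0.693 × 503.0 / 30.3 = 11.50 L/h
Infusion rate = CL × Css = 11.50 × 6.2 = 71.30 mg/h

(a) 3120 mg; (b) 71.3 mg/h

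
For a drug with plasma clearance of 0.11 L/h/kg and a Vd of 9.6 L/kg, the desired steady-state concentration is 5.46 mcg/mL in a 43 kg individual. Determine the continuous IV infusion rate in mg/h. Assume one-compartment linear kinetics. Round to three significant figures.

CL = 0.11 L/h/kg × 43 kg = 4.730 L/h
R₀ = 4.730 × 5.46 = 25.83 mg/h

25.8 mg/h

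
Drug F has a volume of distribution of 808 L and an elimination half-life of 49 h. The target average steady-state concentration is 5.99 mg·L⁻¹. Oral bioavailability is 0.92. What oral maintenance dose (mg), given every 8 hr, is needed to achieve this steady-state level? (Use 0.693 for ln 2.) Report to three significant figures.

CL = ln 2 · Vd / t½ = 0.693 × 808.0 / 49 = 11.43 L/h
D = CL × Css × τ / F = 11.43 × 5.99 × 8 / 0.92 = 595.4 mg

595 mg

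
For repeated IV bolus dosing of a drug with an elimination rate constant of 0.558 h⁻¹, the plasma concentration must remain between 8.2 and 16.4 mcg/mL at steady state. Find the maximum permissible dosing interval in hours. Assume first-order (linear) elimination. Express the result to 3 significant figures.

Between IV bolus doses, concentration decays as C = C₀·e^(−kτ), so C_peak/C_trough = e^(kτ).
τ_max = ln(C_peak/C_trough) / k = ln(16.4/8.2) / 0.5580 = 0.6931 / 0.5580 = 1.242 h

1.24 h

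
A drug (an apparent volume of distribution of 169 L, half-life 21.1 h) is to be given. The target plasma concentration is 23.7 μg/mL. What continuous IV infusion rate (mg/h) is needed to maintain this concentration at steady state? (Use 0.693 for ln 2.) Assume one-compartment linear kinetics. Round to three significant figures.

132 mg/h

k = 0.693/21.1 = 0.03284 h⁻¹, so CL = k·Vd = 0.03284 × 169.0 = 5.550 L/h
Infusion rate = CL × Css = 5.550 × 23.7 = 131.5 mg/h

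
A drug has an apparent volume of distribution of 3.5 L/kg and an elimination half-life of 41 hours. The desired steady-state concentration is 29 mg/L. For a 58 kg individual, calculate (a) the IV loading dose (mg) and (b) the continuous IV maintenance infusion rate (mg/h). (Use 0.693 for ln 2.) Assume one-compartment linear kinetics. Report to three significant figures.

Vd(total) = 58 kg × 3.5 L/kg = 203.0 L
LD = Vd × C = 203.0 × 29 = 5887 mg
CL = 0.693 × Vd / t½ = 0.693 × 203.0 / 41 = 3.431 L/h
Infusion rate = CL × Css = 3.431 × 29 = 99.50 mg/h

(a) 5890 mg; (b) 99.5 mg/h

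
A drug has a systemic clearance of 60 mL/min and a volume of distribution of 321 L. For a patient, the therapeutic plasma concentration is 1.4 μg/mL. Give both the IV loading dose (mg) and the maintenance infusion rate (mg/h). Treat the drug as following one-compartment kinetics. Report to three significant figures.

LD = Vd · C_target = 321.0 × 1.4 = 449.4 mg
Convert clearance: 60 mL/min × 60 min/h ÷ 1000 mL/L = 3.600 L/h
Maintenance: replace elimination → rate = CL × Css = 3.600 × 1.4 = 5.040 mg/h

(a) 449 mg; (b) 5.04 mg/h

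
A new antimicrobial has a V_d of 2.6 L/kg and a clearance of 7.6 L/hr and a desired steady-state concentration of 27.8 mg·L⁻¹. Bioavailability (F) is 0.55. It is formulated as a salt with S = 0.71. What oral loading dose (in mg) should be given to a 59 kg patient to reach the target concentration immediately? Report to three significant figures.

10900 mg

Total Vd = 2.6 × 59 = 153.4 L
LD = Vd × C / F / S = 153.4 × 27.80 / 0.55 / 0.71 = 10920 mg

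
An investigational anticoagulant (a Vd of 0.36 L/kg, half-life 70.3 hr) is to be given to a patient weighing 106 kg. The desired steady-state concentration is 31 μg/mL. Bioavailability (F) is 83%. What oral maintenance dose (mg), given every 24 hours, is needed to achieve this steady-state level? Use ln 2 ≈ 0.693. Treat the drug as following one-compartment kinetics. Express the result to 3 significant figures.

337 mg

Vd(total) = 106 kg × 0.36 L/kg = 38.16 L
k = 0.693/70.3 = 0.009858 h⁻¹, so CL = k·Vd = 0.009858 × 38.16 = 0.3762 L/h
D = CL × Css × τ / F = 0.3762 × 31 × 24 / 0.83 = 337.2 mg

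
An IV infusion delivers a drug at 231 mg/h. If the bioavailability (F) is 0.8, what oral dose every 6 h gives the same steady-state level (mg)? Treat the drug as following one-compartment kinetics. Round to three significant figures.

To maintain the same Css, the systemic dosing rate must be unchanged: F·D/τ = infusion rate.
D = rate × τ / F = 231 × 6 / 0.8 = 1733 mg

1730 mg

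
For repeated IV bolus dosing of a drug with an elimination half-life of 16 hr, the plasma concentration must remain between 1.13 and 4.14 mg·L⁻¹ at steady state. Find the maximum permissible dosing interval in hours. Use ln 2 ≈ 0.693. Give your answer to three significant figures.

30.0 h

k = 0.693 / t½ = 0.693 / 16 = 0.04331 h⁻¹
Between IV bolus doses, concentration decays as C = C₀·e^(−kτ), so C_peak/C_trough = e^(kτ).
τ_max = ln(C_peak/C_trough) / k = ln(4.14/1.13) / 0.04331 = 1.298 / 0.04331 = 29.97 h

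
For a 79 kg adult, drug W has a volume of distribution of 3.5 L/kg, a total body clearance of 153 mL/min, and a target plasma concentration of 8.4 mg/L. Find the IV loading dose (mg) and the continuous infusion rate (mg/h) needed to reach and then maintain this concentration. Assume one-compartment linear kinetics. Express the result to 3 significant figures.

Vd = 3.5 L/kg × 79 kg = 276.5 L
Loading: fill Vd to C_target → 276.5 L × 8.4 mg/L = 2323 mg
Convert clearance: 153 mL/min × 60 min/h ÷ 1000 mL/L = 9.180 L/h
Maintenance infusion rate = CL × Css = 9.180 × 8.4 = 77.11 mg/h

(a) 2320 mg; (b) 77.1 mg/h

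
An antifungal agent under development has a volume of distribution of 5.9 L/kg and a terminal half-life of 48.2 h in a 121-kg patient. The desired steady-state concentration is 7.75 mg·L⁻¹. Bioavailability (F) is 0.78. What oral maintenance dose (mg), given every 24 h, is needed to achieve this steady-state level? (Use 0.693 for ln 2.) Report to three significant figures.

2450 mg

Total Vd = 5.9 × 121 = 713.9 L
k = 0.693/48.2 = 0.01438 h⁻¹, so CL = k·Vd = 0.01438 × 713.9 = 10.27 L/h
D = CL × Css × τ / F = 10.27 × 7.75 × 24 / 0.78 = 2449 mg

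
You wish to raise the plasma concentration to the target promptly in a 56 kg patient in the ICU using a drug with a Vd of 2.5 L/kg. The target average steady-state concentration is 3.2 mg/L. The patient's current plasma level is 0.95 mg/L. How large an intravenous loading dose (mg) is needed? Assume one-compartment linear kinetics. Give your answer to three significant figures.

315 mg

Vd = 2.5 L/kg × 56 kg = 140.0 L
The loading dose fills Vd to the target concentration.
Concentration deficit ΔC = 3.2 − 0.95 = 2.250 mg/L
LD = Vd × ΔC = 140.0 × 2.250 = 315.0 mg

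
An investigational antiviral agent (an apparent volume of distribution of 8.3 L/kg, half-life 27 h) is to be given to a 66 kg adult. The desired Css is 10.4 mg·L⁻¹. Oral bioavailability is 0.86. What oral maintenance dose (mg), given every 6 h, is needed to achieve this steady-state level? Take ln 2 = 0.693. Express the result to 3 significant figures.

Total Vd = 8.3 × 66 = 547.8 L
CL = 0.693 × Vd / t½ = 0.693 × 547.8 / 27 = 14.06 L/h
D = CL × Css × τ / F = 14.06 × 10.4 × 6 / 0.86 = 1020 mg

1020 mg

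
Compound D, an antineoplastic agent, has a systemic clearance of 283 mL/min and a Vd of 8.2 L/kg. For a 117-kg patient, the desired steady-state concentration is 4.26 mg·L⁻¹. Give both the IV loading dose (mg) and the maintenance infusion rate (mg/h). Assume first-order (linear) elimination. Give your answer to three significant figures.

(a) 4090 mg; (b) 72.3 mg/h

Total Vd = 8.2 × 117 = 959.4 L
Loading dose = Vd × C = 959.4 × 4.26 = 4087 mg
Convert clearance: 283 mL/min × 60 min/h ÷ 1000 mL/L = 16.98 L/h
Infusion rate = 16.98 L/h × 4.26 mg/L = 72.33 mg/h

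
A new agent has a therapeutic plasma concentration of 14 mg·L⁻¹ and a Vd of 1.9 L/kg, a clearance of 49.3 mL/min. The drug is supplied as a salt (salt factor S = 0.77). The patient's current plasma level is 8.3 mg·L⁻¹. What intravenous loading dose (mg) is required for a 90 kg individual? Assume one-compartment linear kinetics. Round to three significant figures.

1270 mg

Vd(total) = 90 kg × 1.9 L/kg = 171.0 L
Concentration deficit ΔC = 14 − 8.3 = 5.700 mg/L
LD = Vd × ΔC / S = 171.0 × 5.700 / 0.77 = 1266 mg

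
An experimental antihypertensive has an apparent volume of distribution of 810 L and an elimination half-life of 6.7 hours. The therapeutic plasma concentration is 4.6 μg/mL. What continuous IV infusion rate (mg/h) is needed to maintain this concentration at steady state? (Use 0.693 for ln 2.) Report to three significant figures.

385 mg/h

CL = ln 2 · Vd / t½ = 0.693 × 810.0 / 6.7 = 83.78 L/h
Infusion rate = CL × Css = 83.78 × 4.6 = 385.4 mg/h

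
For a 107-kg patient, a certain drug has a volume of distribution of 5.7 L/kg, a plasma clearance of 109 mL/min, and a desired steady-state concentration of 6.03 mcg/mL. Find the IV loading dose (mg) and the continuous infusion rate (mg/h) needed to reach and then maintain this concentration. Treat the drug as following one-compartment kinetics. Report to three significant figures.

Vd(total) = 107 kg × 5.7 L/kg = 609.9 L
LD = Vd · C_target = 609.9 × 6.03 = 3678 mg
Convert clearance: 109 mL/min × 60 min/h ÷ 1000 mL/L = 6.540 L/h
Infusion rate = 6.540 L/h × 6.03 mg/L = 39.44 mg/h

(a) 3680 mg; (b) 39.4 mg/h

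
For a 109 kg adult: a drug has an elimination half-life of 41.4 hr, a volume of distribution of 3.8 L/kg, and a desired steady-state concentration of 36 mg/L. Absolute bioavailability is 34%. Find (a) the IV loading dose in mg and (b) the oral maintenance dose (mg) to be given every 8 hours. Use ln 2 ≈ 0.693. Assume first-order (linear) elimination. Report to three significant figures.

(a) 14900 mg; (b) 5870 mg

Vd = 3.8 L/kg × 109 kg = 414.2 L
LD = Vd × C = 414.2 × 36 = 14910 mg
CL = 0.693 × Vd / t½ = 0.693 × 414.2 / 41.4 = 6.933 L/h
D = CL × Css × τ / F = 6.933 × 36 × 8 / 0.34 = 5873 mg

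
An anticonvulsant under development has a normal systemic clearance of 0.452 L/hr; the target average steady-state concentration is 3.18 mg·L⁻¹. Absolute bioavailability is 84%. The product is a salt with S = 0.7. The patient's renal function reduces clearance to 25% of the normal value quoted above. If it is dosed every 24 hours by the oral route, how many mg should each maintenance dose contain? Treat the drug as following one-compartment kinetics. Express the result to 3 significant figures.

14.7 mg

Patient clearance = 0.25 × 0.4520 = 0.1130 L/h
D = CL × Css × τ / F / S = 0.1130 × 3.18 × 24 / 0.84 / 0.7 = 14.67 mg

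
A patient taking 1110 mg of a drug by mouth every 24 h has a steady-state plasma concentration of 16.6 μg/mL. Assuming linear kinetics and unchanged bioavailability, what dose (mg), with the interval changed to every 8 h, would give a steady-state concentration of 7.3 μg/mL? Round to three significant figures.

For first-order elimination, Css ∝ F·D/(CL·τ); F and CL are unchanged, so Css ∝ D/τ.
D₂ = D₁ × (Css,target / Css,current) × (τ₂/τ₁) = 1110 × (7.3/16.6) × (8/24) = 162.7 mg

163 mg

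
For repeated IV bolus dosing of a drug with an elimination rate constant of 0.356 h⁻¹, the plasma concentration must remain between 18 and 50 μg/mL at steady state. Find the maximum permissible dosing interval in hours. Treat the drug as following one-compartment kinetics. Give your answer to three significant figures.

2.87 h

Between IV bolus doses, concentration decays as C = C₀·e^(−kτ), so C_peak/C_trough = e^(kτ).
τ_max = ln(C_peak/C_trough) / k = ln(50/18) / 0.3560 = 1.022 / 0.3560 = 2.871 h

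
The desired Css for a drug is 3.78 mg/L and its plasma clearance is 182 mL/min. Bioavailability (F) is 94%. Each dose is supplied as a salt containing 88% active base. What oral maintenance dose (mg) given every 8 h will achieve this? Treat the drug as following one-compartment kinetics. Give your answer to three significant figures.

399 mg

Convert clearance: 182 mL/min × 60 min/h ÷ 1000 mL/L = 10.92 L/h
D = CL × Css × τ / F / S = 10.92 × 3.78 × 8 / 0.94 / 0.88 = 399.2 mg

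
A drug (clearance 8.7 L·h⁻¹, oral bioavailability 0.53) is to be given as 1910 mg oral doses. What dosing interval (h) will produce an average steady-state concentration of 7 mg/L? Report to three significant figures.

16.6 h

F·D/τ = CL·Css → τ = F·D / (CL·Css).
τ = 0.53 × 1910 / (8.7 × 7) = 16.62 h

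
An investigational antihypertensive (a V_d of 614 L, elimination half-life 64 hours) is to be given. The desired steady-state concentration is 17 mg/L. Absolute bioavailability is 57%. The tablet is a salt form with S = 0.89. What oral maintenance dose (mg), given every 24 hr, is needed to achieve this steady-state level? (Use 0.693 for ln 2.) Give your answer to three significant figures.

CL = ln 2 · Vd / t½ = 0.693 × 614.0 / 64 = 6.648 L/h
D = CL × Css × τ / F / S = 6.648 × 17 × 24 / 0.57 / 0.89 = 5347 mg

5350 mg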